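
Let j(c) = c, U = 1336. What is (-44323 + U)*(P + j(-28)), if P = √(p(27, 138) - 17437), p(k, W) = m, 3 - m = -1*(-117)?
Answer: 1203636 - 42987*I*√17551 ≈ 1.2036e+6 - 5.6949e+6*I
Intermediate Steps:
m = -114 (m = 3 - (-1)*(-117) = 3 - 1*117 = 3 - 117 = -114)
p(k, W) = -114
P = I*√17551 (P = √(-114 - 17437) = √(-17551) = I*√17551 ≈ 132.48*I)
(-44323 + U)*(P + j(-28)) = (-44323 + 1336)*(I*√17551 - 28) = -42987*(-28 + I*√17551) = 1203636 - 42987*I*√17551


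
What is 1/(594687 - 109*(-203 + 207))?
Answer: 1/594251 ≈ 1.6828e-6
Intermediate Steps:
1/(594687 - 109*(-203 + 207)) = 1/(594687 - 109*4) = 1/(594687 - 436) = 1/594251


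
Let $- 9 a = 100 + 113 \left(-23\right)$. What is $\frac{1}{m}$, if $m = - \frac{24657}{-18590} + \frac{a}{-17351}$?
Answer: $\frac{967665270}{1267985351} \approx 0.76315$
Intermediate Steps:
$a = \frac{833}{3}$ ($a = - \frac{100 + 113 \left(-23\right)}{9} = - \frac{100 - 2599}{9} = \left(- \frac{1}{9}\right) \left(-2499\right) = \frac{833}{3} \approx 277.67$)
$m = \frac{1267985351}{967665270}$ ($m = - \frac{24657}{-18590} + \frac{833}{3 \left(-17351\right)} = \left(-24657\right) \left(- \frac{1}{18590}\right) + \frac{833}{3} \left(- \frac{1}{17351}\right) = \frac{24657}{18590} - \frac{833}{52053} = \frac{1267985351}{967665270} \approx 1.3104$)
$\frac{1}{m} = \frac{1}{\frac{1267985351}{967665270}} = \frac{967665270}{1267985351}$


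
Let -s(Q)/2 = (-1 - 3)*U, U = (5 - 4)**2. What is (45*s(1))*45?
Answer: 16200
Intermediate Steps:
U = 1 (U = 1**2 = 1)
s(Q) = 8 (s(Q) = -2*(-1 - 3) = -(-8) = -2*(-4) = 8)
(45*s(1))*45 = (45*8)*45 = 360*45 = 16200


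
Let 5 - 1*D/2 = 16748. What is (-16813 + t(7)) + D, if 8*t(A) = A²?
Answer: -402343/8 ≈ -50293.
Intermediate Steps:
t(A) = A²/8
D = -33486 (D = 10 - 2*16748 = 10 - 33496 = -33486)
(-16813 + t(7)) + D = (-16813 + (⅛)*7²) - 33486 = (-16813 + (⅛)*49) - 33486 = (-16813 + 49/8) - 33486 = -134455/8 - 33486 = -402343/8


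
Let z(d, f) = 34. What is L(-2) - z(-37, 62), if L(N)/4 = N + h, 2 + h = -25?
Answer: -150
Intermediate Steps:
h = -27 (h = -2 - 25 = -27)
L(N) = -108 + 4*N (L(N) = 4*(N - 27) = 4*(-27 + N) = -108 + 4*N)
L(-2) - z(-37, 62) = (-108 + 4*(-2)) - 1*34 = (-108 - 8) - 34 = -116 - 34 = -150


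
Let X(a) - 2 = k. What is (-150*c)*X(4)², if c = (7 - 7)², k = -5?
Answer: 0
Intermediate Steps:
X(a) = -3 (X(a) = 2 - 5 = -3)
c = 0 (c = 0² = 0)
(-150*c)*X(4)² = -150*0*(-3)² = 0*9 = 0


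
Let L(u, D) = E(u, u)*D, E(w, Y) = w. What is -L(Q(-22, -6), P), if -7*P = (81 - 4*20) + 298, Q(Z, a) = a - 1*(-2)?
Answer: -1196/7 ≈ -170.86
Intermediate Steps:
Q(Z, a) = 2 + a (Q(Z, a) = a + 2 = 2 + a)
P = -299/7 (P = -((81 - 4*20) + 298)/7 = -((81 - 80) + 298)/7 = -(1 + 298)/7 = -⅐*299 = -299/7 ≈ -42.714)
L(u, D) = D*u (L(u, D) = u*D = D*u)
-L(Q(-22, -6), P) = -(-299)*(2 - 6)/7 = -(-299)*(-4)/7 = -1*1196/7 = -1196/7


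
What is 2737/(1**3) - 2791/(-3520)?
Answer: 9637031/3520 ≈ 2737.8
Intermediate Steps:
2737/(1**3) - 2791/(-3520) = 2737/1 - 2791*(-1/3520) = 2737*1 + 2791/3520 = 2737 + 2791/3520 = 9637031/3520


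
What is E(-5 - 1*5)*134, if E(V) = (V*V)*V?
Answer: -134000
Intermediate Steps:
E(V) = V**3 (E(V) = V**2*V = V**3)
E(-5 - 1*5)*134 = (-5 - 1*5)**3*134 = (-5 - 5)**3*134 = (-10)**3*134 = -1000*134 = -134000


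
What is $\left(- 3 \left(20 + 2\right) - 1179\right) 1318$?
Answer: $-1640910$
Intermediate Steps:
$\left(- 3 \left(20 + 2\right) - 1179\right) 1318 = \left(\left(-3\right) 22 - 1179\right) 1318 = \left(-66 - 1179\right) 1318 = \left(-1245\right) 1318 = -1640910$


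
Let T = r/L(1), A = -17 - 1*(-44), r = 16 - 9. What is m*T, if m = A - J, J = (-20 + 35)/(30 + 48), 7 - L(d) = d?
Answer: 4879/156 ≈ 31.276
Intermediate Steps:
L(d) = 7 - d
r = 7
A = 27 (A = -17 + 44 = 27)
J = 5/26 (J = 15/78 = 15*(1/78) = 5/26 ≈ 0.19231)
m = 697/26 (m = 27 - 1*5/26 = 27 - 5/26 = 697/26 ≈ 26.808)
T = 7/6 (T = 7/(7 - 1*1) = 7/(7 - 1) = 7/6 ≈ 1.1667)
m*T = (697/26)*(7/6) = 4879/156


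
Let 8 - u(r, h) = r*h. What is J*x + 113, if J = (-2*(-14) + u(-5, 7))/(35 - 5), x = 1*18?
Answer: 778/5 ≈ 155.60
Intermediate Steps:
x = 18
u(r, h) = 8 - h*r (u(r, h) = 8 - r*h = 8 - h*r)
J = 71/30 (J = (-2*(-14) + (8 - 1*7*(-5)))/(35 - 5) = (28 + (8 + 35))/30 = (28 + 43)*(1/30) = 71*(1/30) = 71/30 ≈ 2.3667)
J*x + 113 = (71/30)*18 + 113 = 213/5 + 113 = 778/5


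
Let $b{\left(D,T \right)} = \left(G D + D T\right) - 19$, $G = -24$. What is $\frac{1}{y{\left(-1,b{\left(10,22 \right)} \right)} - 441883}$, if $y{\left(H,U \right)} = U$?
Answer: $- \frac{1}{441922} \approx -2.2628 \cdot 10^{-6}$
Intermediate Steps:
$b{\left(D,T \right)} = -19 - 24 D + D T$ ($b{\left(D,T \right)} = \left(- 24 D + D T\right) - 19 = -19 - 24 D + D T$)
$\frac{1}{y{\left(-1,b{\left(10,22 \right)} \right)} - 441883} = \frac{1}{\left(-19 - 240 + 10 \cdot 22\right) - 441883} = \frac{1}{\left(-19 - 240 + 220\right) - 441883} = \frac{1}{-39 - 441883} = \frac{1}{-441922} = - \frac{1}{441922}$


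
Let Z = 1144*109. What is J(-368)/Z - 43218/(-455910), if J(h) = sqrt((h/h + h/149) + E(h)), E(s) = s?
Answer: 1029/10855 + I*sqrt(8202599)/18579704 ≈ 0.094795 + 0.00015415*I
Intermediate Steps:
Z = 124696
J(h) = sqrt(1 + 150*h/149) (J(h) = sqrt((h/h + h/149) + h) = sqrt((1 + h*(1/149)) + h) = sqrt((1 + h/149) + h) = sqrt(1 + 150*h/149))
J(-368)/Z - 43218/(-455910) = (sqrt(22201 + 22350*(-368))/149)/124696 - 43218/(-455910) = (sqrt(22201 - 8224800)/149)*(1/124696) - 43218*(-1/455910) = (sqrt(-8202599)/149)*(1/124696) + 1029/10855 = ((I*sqrt(8202599))/149)*(1/124696) + 1029/10855 = (I*sqrt(8202599)/149)*(1/124696) + 1029/10855 = I*sqrt(8202599)/18579704 + 1029/10855 = 1029/10855 + I*sqrt(8202599)/18579704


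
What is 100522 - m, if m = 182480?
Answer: -81958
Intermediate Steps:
100522 - m = 100522 - 1*182480 = 100522 - 182480 = -81958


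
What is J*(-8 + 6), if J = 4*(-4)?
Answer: 32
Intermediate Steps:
J = -16
J*(-8 + 6) = -16*(-8 + 6) = -16*(-2) = 32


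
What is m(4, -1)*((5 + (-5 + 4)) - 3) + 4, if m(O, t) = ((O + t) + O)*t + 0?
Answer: -3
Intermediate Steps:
m(O, t) = t*(t + 2*O) (m(O, t) = (t + 2*O)*t + 0 = t*(t + 2*O) + 0 = t*(t + 2*O))
m(4, -1)*((5 + (-5 + 4)) - 3) + 4 = (-(-1 + 2*4))*((5 + (-5 + 4)) - 3) + 4 = (-(-1 + 8))*((5 - 1) - 3) + 4 = (-1*7)*(4 - 3) + 4 = -7*1 + 4 = -7 + 4 = -3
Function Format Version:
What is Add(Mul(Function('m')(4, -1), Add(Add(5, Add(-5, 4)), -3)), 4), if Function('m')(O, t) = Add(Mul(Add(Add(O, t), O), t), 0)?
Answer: -3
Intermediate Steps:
Function('m')(O, t) = Mul(t, Add(t, Mul(2, O))) (Function('m')(O, t) = Add(Mul(Add(t, Mul(2, O)), t), 0) = Add(Mul(t, Add(t, Mul(2, O))), 0) = Mul(t, Add(t, Mul(2, O))))
Add(Mul(Function('m')(4, -1), Add(Add(5, Add(-5, 4)), -3)), 4) = Add(Mul(Mul(-1, Add(-1, Mul(2, 4))), Add(Add(5, Add(-5, 4)), -3)), 4) = Add(Mul(Mul(-1, Add(-1, 8)), Add(Add(5, -1), -3)), 4) = Add(Mul(Mul(-1, 7), Add(4, -3)), 4) = Add(Mul(-7, 1), 4) = Add(-7, 4) = -3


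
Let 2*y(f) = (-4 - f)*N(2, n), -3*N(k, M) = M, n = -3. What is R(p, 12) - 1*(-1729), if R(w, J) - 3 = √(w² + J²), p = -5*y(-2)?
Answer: 1745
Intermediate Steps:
N(k, M) = -M/3
y(f) = -2 - f/2 (y(f) = ((-4 - f)*(-⅓*(-3)))/2 = ((-4 - f)*1)/2 = (-4 - f)/2 = -2 - f/2)
p = 5 (p = -5*(-2 - ½*(-2)) = -5*(-2 + 1) = -5*(-1) = 5)
R(w, J) = 3 + √(J² + w²) (R(w, J) = 3 + √(w² + J²) = 3 + √(J² + w²))
R(p, 12) - 1*(-1729) = (3 + √(12² + 5²)) - 1*(-1729) = (3 + √(144 + 25)) + 1729 = (3 + √169) + 1729 = (3 + 13) + 1729 = 16 + 1729 = 1745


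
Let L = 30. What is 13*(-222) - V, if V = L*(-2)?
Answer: -2826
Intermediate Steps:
V = -60 (V = 30*(-2) = -60)
13*(-222) - V = 13*(-222) - 1*(-60) = -2886 + 60 = -2826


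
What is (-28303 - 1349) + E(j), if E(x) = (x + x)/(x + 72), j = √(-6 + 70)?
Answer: -148259/5 ≈ -29652.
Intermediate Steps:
j = 8 (j = √64 = 8)
E(x) = 2*x/(72 + x) (E(x) = (2*x)/(72 + x) = 2*x/(72 + x))
(-28303 - 1349) + E(j) = (-28303 - 1349) + 2*8/(72 + 8) = -29652 + 2*8/80 = -29652 + 2*8*(1/80) = -29652 + ⅕ = -148259/5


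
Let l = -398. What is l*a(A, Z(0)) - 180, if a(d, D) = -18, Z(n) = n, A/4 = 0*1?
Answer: 6984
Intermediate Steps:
A = 0 (A = 4*(0*1) = 4*0 = 0)
l*a(A, Z(0)) - 180 = -398*(-18) - 180 = 7164 - 180 = 6984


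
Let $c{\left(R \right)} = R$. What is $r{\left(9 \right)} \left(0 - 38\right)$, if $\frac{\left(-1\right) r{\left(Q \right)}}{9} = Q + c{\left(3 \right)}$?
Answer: $4104$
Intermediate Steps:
$r{\left(Q \right)} = -27 - 9 Q$ ($r{\left(Q \right)} = - 9 \left(Q + 3\right) = - 9 \left(3 + Q\right) = -27 - 9 Q$)
$r{\left(9 \right)} \left(0 - 38\right) = \left(-27 - 81\right) \left(0 - 38\right) = \left(-108\right) \left(-38\right) = 4104$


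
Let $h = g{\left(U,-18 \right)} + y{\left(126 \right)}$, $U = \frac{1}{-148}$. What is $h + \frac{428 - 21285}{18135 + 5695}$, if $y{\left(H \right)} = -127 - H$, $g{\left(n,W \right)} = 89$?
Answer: $- \frac{3928977}{23830} \approx -164.88$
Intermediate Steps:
$U = - \frac{1}{148} \approx -0.0067568$
$h = -164$ ($h = 89 - 253 = -164$)
$h + \frac{428 - 21285}{18135 + 5695} = -164 + \frac{428 - 21285}{18135 + 5695} = -164 - \frac{20857}{23830} = - \frac{3928977}{23830}$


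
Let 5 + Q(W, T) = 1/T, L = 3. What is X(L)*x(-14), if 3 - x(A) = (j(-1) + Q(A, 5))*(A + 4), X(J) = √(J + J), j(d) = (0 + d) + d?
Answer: -65*√6 ≈ -159.22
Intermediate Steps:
Q(W, T) = -5 + 1/T
j(d) = 2*d (j(d) = d + d = 2*d)
X(J) = √2*√J (X(J) = √(2*J) = √2*√J)
x(A) = 151/5 + 34*A/5 (x(A) = 3 - (2*(-1) + (-5 + 1/5))*(A + 4) = 3 - (-2 + (-5 + ⅕))*(4 + A) = 3 - (-2 - 24/5)*(4 + A) = 3 - (-34)*(4 + A)/5 = 3 - (-136/5 - 34*A/5) = 3 + (136/5 + 34*A/5) = 151/5 + 34*A/5)
X(L)*x(-14) = (√2*√3)*(151/5 + (34/5)*(-14)) = √6*(151/5 - 476/5) = √6*(-65) = -65*√6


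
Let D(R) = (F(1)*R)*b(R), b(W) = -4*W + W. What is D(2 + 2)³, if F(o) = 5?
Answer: -13824000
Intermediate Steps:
b(W) = -3*W
D(R) = -15*R² (D(R) = (5*R)*(-3*R) = -15*R²)
D(2 + 2)³ = (-15*(2 + 2)²)³ = (-15*4²)³ = (-15*16)³ = (-240)³ = -13824000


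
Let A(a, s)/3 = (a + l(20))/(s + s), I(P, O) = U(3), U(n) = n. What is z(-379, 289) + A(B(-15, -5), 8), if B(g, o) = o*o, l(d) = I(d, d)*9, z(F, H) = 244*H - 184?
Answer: 281367/4 ≈ 70342.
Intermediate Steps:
z(F, H) = -184 + 244*H
I(P, O) = 3
l(d) = 27 (l(d) = 3*9 = 27)
B(g, o) = o**2
A(a, s) = 3*(27 + a)/(2*s) (A(a, s) = 3*((a + 27)/(s + s)) = 3*((27 + a)/((2*s))) = 3*((27 + a)*(1/(2*s))) = 3*((27 + a)/(2*s)) = 3*(27 + a)/(2*s))
z(-379, 289) + A(B(-15, -5), 8) = (-184 + 244*289) + (3/2)*(27 + (-5)**2)/8 = (-184 + 70516) + (3/2)*(1/8)*(27 + 25) = 70332 + (3/2)*(1/8)*52 = 70332 + 39/4 = 281367/4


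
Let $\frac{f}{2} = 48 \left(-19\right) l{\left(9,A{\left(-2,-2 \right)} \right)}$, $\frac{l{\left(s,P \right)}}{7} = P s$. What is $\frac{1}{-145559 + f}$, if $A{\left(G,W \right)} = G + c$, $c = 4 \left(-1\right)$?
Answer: $\frac{1}{543913} \approx 1.8385 \cdot 10^{-6}$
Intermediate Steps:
$c = -4$
$A{\left(G,W \right)} = -4 + G$ ($A{\left(G,W \right)} = G - 4 = -4 + G$)
$l{\left(s,P \right)} = 7 P s$
$f = 689472$ ($f = 2 \cdot 48 \left(-19\right) 7 \left(-4 - 2\right) 9 = 2 \left(- 912 \cdot 7 \left(-6\right) 9\right) = 2 \left(\left(-912\right) \left(-378\right)\right) = 2 \cdot 344736 = 689472$)
$\frac{1}{-145559 + f} = \frac{1}{-145559 + 689472} = \frac{1}{543913}$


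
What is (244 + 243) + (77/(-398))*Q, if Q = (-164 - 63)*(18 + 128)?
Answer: 1372880/199 ≈ 6898.9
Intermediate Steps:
Q = -33142 (Q = -227*146 = -33142)
(244 + 243) + (77/(-398))*Q = (244 + 243) + (77/(-398))*(-33142) = 487 + (77*(-1/398))*(-33142) = 487 - 77/398*(-33142) = 487 + 1275967/199 = 1372880/199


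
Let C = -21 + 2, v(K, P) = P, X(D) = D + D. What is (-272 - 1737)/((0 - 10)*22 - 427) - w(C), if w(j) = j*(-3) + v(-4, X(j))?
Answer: -10284/647 ≈ -15.895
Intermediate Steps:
X(D) = 2*D
C = -19
w(j) = -j (w(j) = j*(-3) + 2*j = -3*j + 2*j = -j)
(-272 - 1737)/((0 - 10)*22 - 427) - w(C) = (-272 - 1737)/((0 - 10)*22 - 427) - (-1)*(-19) = -2009/(-10*22 - 427) - 1*19 = -2009/(-220 - 427) - 19 = -2009/(-647) - 19 = -2009*(-1/647) - 19 = 2009/647 - 19 = -10284/647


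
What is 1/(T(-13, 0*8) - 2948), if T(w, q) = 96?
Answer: -1/2852 ≈ -0.00035063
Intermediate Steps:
1/(T(-13, 0*8) - 2948) = 1/(96 - 2948) = 1/(-2852) = -1/2852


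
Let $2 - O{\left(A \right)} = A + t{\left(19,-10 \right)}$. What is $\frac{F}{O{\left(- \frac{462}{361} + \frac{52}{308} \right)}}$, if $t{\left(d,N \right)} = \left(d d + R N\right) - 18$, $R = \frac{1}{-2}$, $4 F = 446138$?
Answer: $- \frac{6200648993}{19173762} \approx -323.39$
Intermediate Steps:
$F = \frac{223069}{2}$ ($F = \frac{1}{4} \cdot 446138 = \frac{223069}{2} \approx 1.1153 \cdot 10^{5}$)
$R = - \frac{1}{2} \approx -0.5$
$t{\left(d,N \right)} = -18 + d^{2} - \frac{N}{2}$ ($t{\left(d,N \right)} = \left(d d - \frac{N}{2}\right) - 18 = \left(d^{2} - \frac{N}{2}\right) - 18 = -18 + d^{2} - \frac{N}{2}$)
$O{\left(A \right)} = -346 - A$ ($O{\left(A \right)} = 2 - \left(A - \left(13 - 361\right)\right) = 2 - \left(A + \left(-18 + 361 + 5\right)\right) = 2 - \left(A + 348\right) = 2 - \left(348 + A\right) = -346 - A$)
$\frac{F}{O{\left(- \frac{462}{361} + \frac{52}{308} \right)}} = \frac{223069}{2 \left(-346 - \left(- \frac{462}{361} + \frac{52}{308}\right)\right)} = \frac{223069}{2 \left(-346 - \left(\left(-462\right) \frac{1}{361} + 52 \cdot \frac{1}{308}\right)\right)} = \frac{223069}{2 \left(-346 - \left(- \frac{462}{361} + \frac{13}{77}\right)\right)} = \frac{223069}{2 \left(-346 - - \frac{30881}{27797}\right)} = \frac{223069}{2 \left(-346 + \frac{30881}{27797}\right)} = \frac{223069}{2 \left(- \frac{9586881}{27797}\right)} = \frac{223069}{2} \left(- \frac{27797}{9586881}\right) = - \frac{6200648993}{19173762}$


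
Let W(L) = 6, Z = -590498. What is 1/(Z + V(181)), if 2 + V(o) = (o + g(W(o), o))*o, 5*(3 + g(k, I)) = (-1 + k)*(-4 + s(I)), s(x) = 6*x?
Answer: -1/362440 ≈ -2.7591e-6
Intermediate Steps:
g(k, I) = -3 + (-1 + k)*(-4 + 6*I)/5 (g(k, I) = -3 + ((-1 + k)*(-4 + 6*I))/5 = -3 + (-1 + k)*(-4 + 6*I)/5)
V(o) = -2 + o*(-7 + 7*o) (V(o) = -2 + (o + (-11/5 - 6*o/5 - 4/5*6 + (6/5)*o*6))*o = -2 + (o + (-11/5 - 6*o/5 - 24/5 + 36*o/5))*o = -2 + (o + (-7 + 6*o))*o = -2 + (-7 + 7*o)*o = -2 + o*(-7 + 7*o))
1/(Z + V(181)) = 1/(-590498 + (-2 - 7*181 + 7*181**2)) = 1/(-590498 + (-2 - 1267 + 7*32761)) = 1/(-590498 + (-2 - 1267 + 229327)) = 1/(-590498 + 228058) = 1/(-362440) = -1/362440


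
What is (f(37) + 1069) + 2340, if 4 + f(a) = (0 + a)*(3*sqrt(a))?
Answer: 3405 + 111*sqrt(37) ≈ 4080.2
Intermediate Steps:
f(a) = -4 + 3*a**(3/2) (f(a) = -4 + (0 + a)*(3*sqrt(a)) = -4 + a*(3*sqrt(a)) = -4 + 3*a**(3/2))
(f(37) + 1069) + 2340 = ((-4 + 3*37**(3/2)) + 1069) + 2340 = ((-4 + 3*(37*sqrt(37))) + 1069) + 2340 = ((-4 + 111*sqrt(37)) + 1069) + 2340 = (1065 + 111*sqrt(37)) + 2340 = 3405 + 111*sqrt(37)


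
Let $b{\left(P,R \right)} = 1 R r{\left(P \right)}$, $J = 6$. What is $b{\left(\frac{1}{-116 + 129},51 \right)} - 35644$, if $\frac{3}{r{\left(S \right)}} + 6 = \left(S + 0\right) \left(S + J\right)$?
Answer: $- \frac{1961941}{55} \approx -35672.0$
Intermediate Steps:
$r{\left(S \right)} = \frac{3}{-6 + S \left(6 + S\right)}$ ($r{\left(S \right)} = \frac{3}{-6 + \left(S + 0\right) \left(S + 6\right)} = \frac{3}{-6 + S \left(6 + S\right)}$)
$b{\left(P,R \right)} = \frac{3 R}{-6 + P^{2} + 6 P}$ ($b{\left(P,R \right)} = 1 R \frac{3}{-6 + P^{2} + 6 P} = R \frac{3}{-6 + P^{2} + 6 P} = \frac{3 R}{-6 + P^{2} + 6 P}$)
$b{\left(\frac{1}{-116 + 129},51 \right)} - 35644 = 3 \cdot 51 \frac{1}{-6 + \left(\frac{1}{-116 + 129}\right)^{2} + \frac{6}{-116 + 129}} - 35644 = 3 \cdot 51 \frac{1}{-6 + \left(\frac{1}{13}\right)^{2} + \frac{6}{13}} - 35644 = 3 \cdot 51 \frac{1}{-6 + \left(\frac{1}{13}\right)^{2} + 6 \cdot \frac{1}{13}} - 35644 = 3 \cdot 51 \frac{1}{-6 + \frac{1}{169} + \frac{6}{13}} - 35644 = 3 \cdot 51 \frac{1}{- \frac{935}{169}} - 35644 = 3 \cdot 51 \left(- \frac{169}{935}\right) - 35644 = - \frac{1521}{55} - 35644 = - \frac{1961941}{55}$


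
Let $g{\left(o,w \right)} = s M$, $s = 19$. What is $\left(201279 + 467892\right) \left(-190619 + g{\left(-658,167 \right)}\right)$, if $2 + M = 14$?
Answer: $-127404135861$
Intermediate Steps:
$M = 12$ ($M = -2 + 14 = 12$)
$g{\left(o,w \right)} = 228$ ($g{\left(o,w \right)} = 19 \cdot 12 = 228$)
$\left(201279 + 467892\right) \left(-190619 + g{\left(-658,167 \right)}\right) = \left(201279 + 467892\right) \left(-190619 + 228\right) = 669171 \left(-190391\right) = -127404135861$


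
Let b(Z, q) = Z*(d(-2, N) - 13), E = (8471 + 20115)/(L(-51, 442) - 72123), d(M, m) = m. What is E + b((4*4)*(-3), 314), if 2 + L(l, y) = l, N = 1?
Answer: 20772395/36088 ≈ 575.60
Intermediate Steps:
L(l, y) = -2 + l
E = -14293/36088 (E = (8471 + 20115)/((-2 - 51) - 72123) = 28586/(-53 - 72123) = 28586/(-72176) = 28586*(-1/72176) = -14293/36088 ≈ -0.39606)
b(Z, q) = -12*Z (b(Z, q) = Z*(1 - 13) = Z*(-12) = -12*Z)
E + b((4*4)*(-3), 314) = -14293/36088 - 12*4*4*(-3) = -14293/36088 - 192*(-3) = -14293/36088 - 12*(-48) = -14293/36088 + 576 = 20772395/36088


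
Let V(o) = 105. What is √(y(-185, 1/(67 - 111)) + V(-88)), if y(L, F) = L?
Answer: 4*I*√5 ≈ 8.9443*I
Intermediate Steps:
√(y(-185, 1/(67 - 111)) + V(-88)) = √(-185 + 105) = √(-80) = 4*I*√5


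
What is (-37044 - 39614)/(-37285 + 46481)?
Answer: -38329/4598 ≈ -8.3360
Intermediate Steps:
(-37044 - 39614)/(-37285 + 46481) = -76658/9196 = -76658*1/9196 = -38329/4598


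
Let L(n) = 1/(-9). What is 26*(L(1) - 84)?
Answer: -19682/9 ≈ -2186.9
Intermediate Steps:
L(n) = -⅑
26*(L(1) - 84) = 26*(-⅑ - 84) = 26*(-757/9) = -19682/9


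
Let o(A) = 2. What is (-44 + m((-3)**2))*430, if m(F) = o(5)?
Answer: -18060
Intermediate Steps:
m(F) = 2
(-44 + m((-3)**2))*430 = (-44 + 2)*430 = -42*430 = -18060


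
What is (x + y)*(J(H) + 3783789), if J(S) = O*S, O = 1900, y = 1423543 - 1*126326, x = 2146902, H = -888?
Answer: 7220902010091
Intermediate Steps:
y = 1297217 (y = 1423543 - 126326 = 1297217)
J(S) = 1900*S
(x + y)*(J(H) + 3783789) = (2146902 + 1297217)*(1900*(-888) + 3783789) = 3444119*(-1687200 + 3783789) = 3444119*2096589 = 7220902010091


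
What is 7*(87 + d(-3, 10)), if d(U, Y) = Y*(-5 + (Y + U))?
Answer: 749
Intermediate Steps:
d(U, Y) = Y*(-5 + U + Y) (d(U, Y) = Y*(-5 + (U + Y)) = Y*(-5 + U + Y))
7*(87 + d(-3, 10)) = 7*(87 + 10*(-5 - 3 + 10)) = 7*(87 + 10*2) = 7*(87 + 20) = 7*107 = 749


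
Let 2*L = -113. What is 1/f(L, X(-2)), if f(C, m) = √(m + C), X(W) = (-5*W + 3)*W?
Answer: -I*√330/165 ≈ -0.1101*I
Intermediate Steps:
X(W) = W*(3 - 5*W) (X(W) = (3 - 5*W)*W = W*(3 - 5*W))
L = -113/2 (L = (½)*(-113) = -113/2 ≈ -56.500)
f(C, m) = √(C + m)
1/f(L, X(-2)) = 1/(√(-113/2 - 2*(3 - 5*(-2)))) = 1/(√(-113/2 - 2*(3 + 10))) = 1/(√(-113/2 - 2*13)) = 1/(√(-113/2 - 26)) = 1/(√(-165/2)) = 1/(I*√330/2) = -I*√330/165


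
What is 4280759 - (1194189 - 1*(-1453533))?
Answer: 1633037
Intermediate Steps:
4280759 - (1194189 - 1*(-1453533)) = 4280759 - (1194189 + 1453533) = 4280759 - 1*2647722 = 4280759 - 2647722 = 1633037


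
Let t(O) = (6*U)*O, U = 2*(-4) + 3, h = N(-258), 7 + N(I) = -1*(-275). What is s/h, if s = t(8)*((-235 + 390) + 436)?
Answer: -35460/67 ≈ -529.25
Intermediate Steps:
N(I) = 268 (N(I) = -7 - 1*(-275) = -7 + 275 = 268)
h = 268
U = -5 (U = -8 + 3 = -5)
t(O) = -30*O (t(O) = (6*(-5))*O = -30*O)
s = -141840 (s = (-30*8)*((-235 + 390) + 436) = -240*(155 + 436) = -240*591 = -141840)
s/h = -141840/268 = -141840*1/268 = -35460/67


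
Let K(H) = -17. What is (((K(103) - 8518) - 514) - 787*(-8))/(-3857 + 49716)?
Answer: -2753/45859 ≈ -0.060032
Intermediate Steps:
(((K(103) - 8518) - 514) - 787*(-8))/(-3857 + 49716) = (((-17 - 8518) - 514) - 787*(-8))/(-3857 + 49716) = ((-8535 - 514) + 6296)/45859 = (-9049 + 6296)*(1/45859) = -2753*1/45859 = -2753/45859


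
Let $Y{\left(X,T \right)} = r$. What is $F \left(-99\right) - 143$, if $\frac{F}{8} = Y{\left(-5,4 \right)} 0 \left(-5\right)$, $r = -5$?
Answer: $-143$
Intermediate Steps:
$Y{\left(X,T \right)} = -5$
$F = 0$ ($F = 8 \left(-5\right) 0 \left(-5\right) = 8 \cdot 0 \left(-5\right) = 8 \cdot 0 = 0$)
$F \left(-99\right) - 143 = 0 \left(-99\right) - 143 = 0 - 143 = -143$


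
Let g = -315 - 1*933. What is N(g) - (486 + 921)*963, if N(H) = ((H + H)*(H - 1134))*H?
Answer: -7421303997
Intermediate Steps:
g = -1248 (g = -315 - 933 = -1248)
N(H) = 2*H²*(-1134 + H) (N(H) = ((2*H)*(-1134 + H))*H = (2*H*(-1134 + H))*H = 2*H²*(-1134 + H))
N(g) - (486 + 921)*963 = 2*(-1248)²*(-1134 - 1248) - (486 + 921)*963 = 2*1557504*(-2382) - 1407*963 = -7419949056 - 1*1354941 = -7419949056 - 1354941 = -7421303997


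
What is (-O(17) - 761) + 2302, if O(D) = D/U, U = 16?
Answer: 24639/16 ≈ 1539.9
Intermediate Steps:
O(D) = D/16
(-O(17) - 761) + 2302 = (-17/16 - 761) + 2302 = -12193/16 + 2302 = 24639/16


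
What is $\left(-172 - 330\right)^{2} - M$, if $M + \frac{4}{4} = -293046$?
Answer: $545051$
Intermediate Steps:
$M = -293047$ ($M = -1 - 293046 = -293047$)
$\left(-172 - 330\right)^{2} - M = \left(-172 - 330\right)^{2} - -293047 = \left(-502\right)^{2} + 293047 = 252004 + 293047 = 545051$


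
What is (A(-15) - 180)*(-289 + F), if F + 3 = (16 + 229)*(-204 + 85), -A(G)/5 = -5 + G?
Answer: 2355760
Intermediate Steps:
A(G) = 25 - 5*G (A(G) = -5*(-5 + G) = 25 - 5*G)
F = -29158 (F = -3 + (16 + 229)*(-204 + 85) = -3 + 245*(-119) = -3 - 29155 = -29158)
(A(-15) - 180)*(-289 + F) = ((25 - 5*(-15)) - 180)*(-289 - 29158) = ((25 + 75) - 180)*(-29447) = (100 - 180)*(-29447) = -80*(-29447) = 2355760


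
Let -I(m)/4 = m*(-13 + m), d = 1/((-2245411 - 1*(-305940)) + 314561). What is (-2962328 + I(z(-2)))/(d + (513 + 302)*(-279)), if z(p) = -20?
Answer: 4817806152880/369480160351 ≈ 13.039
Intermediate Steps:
d = -1/1624910 (d = 1/((-2245411 + 305940) + 314561) = 1/(-1939471 + 314561) = 1/(-1624910) = -1/1624910 ≈ -6.1542e-7)
I(m) = -4*m*(-13 + m)
(-2962328 + I(z(-2)))/(d + (513 + 302)*(-279)) = (-2962328 + 4*(-20)*(13 - 1*(-20)))/(-1/1624910 + (513 + 302)*(-279)) = (-2962328 + 4*(-20)*(13 + 20))/(-1/1624910 + 815*(-279)) = (-2962328 + 4*(-20)*33)/(-1/1624910 - 227385) = (-2962328 - 2640)/(-369480160351/1624910) = -2964968*(-1624910/369480160351) = 4817806152880/369480160351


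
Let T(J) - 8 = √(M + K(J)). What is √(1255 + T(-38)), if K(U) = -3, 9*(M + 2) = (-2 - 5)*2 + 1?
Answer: √(11367 + 3*I*√58)/3 ≈ 35.539 + 0.035716*I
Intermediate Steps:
M = -31/9 (M = -2 + ((-2 - 5)*2 + 1)/9 = -2 + (-7*2 + 1)/9 = -2 + (-14 + 1)/9 = -2 + (⅑)*(-13) = -2 - 13/9 = -31/9 ≈ -3.4444)
T(J) = 8 + I*√58/3 (T(J) = 8 + √(-31/9 - 3) = 8 + √(-58/9) = 8 + I*√58/3)
√(1255 + T(-38)) = √(1255 + (8 + I*√58/3)) = √(1263 + I*√58/3)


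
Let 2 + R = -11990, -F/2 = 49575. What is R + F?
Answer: -111142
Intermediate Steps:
F = -99150 (F = -2*49575 = -99150)
R = -11992 (R = -2 - 11990 = -11992)
R + F = -11992 - 99150 = -111142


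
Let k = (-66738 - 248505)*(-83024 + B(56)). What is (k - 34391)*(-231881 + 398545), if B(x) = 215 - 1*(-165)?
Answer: 4342081875745064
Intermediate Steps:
B(x) = 380 (B(x) = 215 + 165 = 380)
k = 26052942492 (k = (-66738 - 248505)*(-83024 + 380) = -315243*(-82644) = 26052942492)
(k - 34391)*(-231881 + 398545) = (26052942492 - 34391)*(-231881 + 398545) = 26052908101*166664 = 4342081875745064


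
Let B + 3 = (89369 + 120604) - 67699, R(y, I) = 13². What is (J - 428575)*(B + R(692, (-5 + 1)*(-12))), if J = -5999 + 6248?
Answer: -61010755440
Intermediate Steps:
R(y, I) = 169
J = 249
B = 142271 (B = -3 + ((89369 + 120604) - 67699) = -3 + (209973 - 67699) = -3 + 142274 = 142271)
(J - 428575)*(B + R(692, (-5 + 1)*(-12))) = (249 - 428575)*(142271 + 169) = -428326*142440 = -61010755440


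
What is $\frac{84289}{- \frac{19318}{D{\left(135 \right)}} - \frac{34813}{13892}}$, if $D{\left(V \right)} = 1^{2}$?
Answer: $- \frac{1170942788}{268400469} \approx -4.3627$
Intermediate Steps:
$D{\left(V \right)} = 1$
$\frac{84289}{- \frac{19318}{D{\left(135 \right)}} - \frac{34813}{13892}} = \frac{84289}{- \frac{19318}{1} - \frac{34813}{13892}} = \frac{84289}{\left(-19318\right) 1 - \frac{34813}{13892}} = \frac{84289}{-19318 - \frac{34813}{13892}} = \frac{84289}{- \frac{268400469}{13892}} = 84289 \left(- \frac{13892}{268400469}\right) = - \frac{1170942788}{268400469}$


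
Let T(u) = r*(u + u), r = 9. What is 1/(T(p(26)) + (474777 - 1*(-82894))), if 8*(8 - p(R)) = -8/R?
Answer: 13/7251604 ≈ 1.7927e-6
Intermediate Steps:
p(R) = 8 + 1/R (p(R) = 8 - (-1)/R = 8 + 1/R)
T(u) = 18*u (T(u) = 9*(u + u) = 9*(2*u) = 18*u)
1/(T(p(26)) + (474777 - 1*(-82894))) = 1/(18*(8 + 1/26) + (474777 - 1*(-82894))) = 1/(18*(8 + 1/26) + (474777 + 82894)) = 1/(18*(209/26) + 557671) = 1/(1881/13 + 557671) = 1/(7251604/13) = 13/7251604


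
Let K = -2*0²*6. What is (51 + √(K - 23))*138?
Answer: 7038 + 138*I*√23 ≈ 7038.0 + 661.83*I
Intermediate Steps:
K = 0 (K = -2*0*6 = 0*6 = 0)
(51 + √(K - 23))*138 = (51 + √(0 - 23))*138 = (51 + √(-23))*138 = (51 + I*√23)*138 = 7038 + 138*I*√23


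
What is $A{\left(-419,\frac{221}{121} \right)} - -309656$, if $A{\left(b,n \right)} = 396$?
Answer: $310052$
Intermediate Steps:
$A{\left(-419,\frac{221}{121} \right)} - -309656 = 396 - -309656 = 396 + 309656 = 310052$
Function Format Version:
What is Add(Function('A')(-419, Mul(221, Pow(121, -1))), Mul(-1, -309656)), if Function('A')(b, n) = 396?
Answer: 310052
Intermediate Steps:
Add(Function('A')(-419, Mul(221, Pow(121, -1))), Mul(-1, -309656)) = Add(396, Mul(-1, -309656)) = Add(396, 309656) = 310052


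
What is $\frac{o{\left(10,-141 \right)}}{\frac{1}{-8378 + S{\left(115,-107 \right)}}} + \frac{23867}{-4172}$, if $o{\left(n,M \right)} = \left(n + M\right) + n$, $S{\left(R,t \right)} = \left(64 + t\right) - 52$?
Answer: $\frac{4277248209}{4172} \approx 1.0252 \cdot 10^{6}$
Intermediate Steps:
$S{\left(R,t \right)} = 12 + t$
$o{\left(n,M \right)} = M + 2 n$ ($o{\left(n,M \right)} = \left(M + n\right) + n = M + 2 n$)
$\frac{o{\left(10,-141 \right)}}{\frac{1}{-8378 + S{\left(115,-107 \right)}}} + \frac{23867}{-4172} = \frac{-141 + 2 \cdot 10}{\frac{1}{-8378 + \left(12 - 107\right)}} + \frac{23867}{-4172} = \frac{-141 + 20}{\frac{1}{-8378 - 95}} + 23867 \left(- \frac{1}{4172}\right) = - \frac{121}{\frac{1}{-8473}} - \frac{23867}{4172} = - \frac{121}{- \frac{1}{8473}} - \frac{23867}{4172} = \left(-121\right) \left(-8473\right) - \frac{23867}{4172} = 1025233 - \frac{23867}{4172} = \frac{4277248209}{4172}$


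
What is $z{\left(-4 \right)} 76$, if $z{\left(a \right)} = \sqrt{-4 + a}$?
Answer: $152 i \sqrt{2} \approx 214.96 i$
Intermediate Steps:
$z{\left(-4 \right)} 76 = \sqrt{-4 - 4} \cdot 76 = \sqrt{-8} \cdot 76 = 2 i \sqrt{2} \cdot 76 = 152 i \sqrt{2}$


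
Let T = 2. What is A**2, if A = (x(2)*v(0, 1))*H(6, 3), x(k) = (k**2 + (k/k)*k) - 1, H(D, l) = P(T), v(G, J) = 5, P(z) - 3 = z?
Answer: 15625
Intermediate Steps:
P(z) = 3 + z
H(D, l) = 5 (H(D, l) = 3 + 2 = 5)
x(k) = -1 + k + k**2 (x(k) = (k**2 + 1*k) - 1 = (k**2 + k) - 1 = (k + k**2) - 1 = -1 + k + k**2)
A = 125 (A = ((-1 + 2 + 2**2)*5)*5 = ((-1 + 2 + 4)*5)*5 = (5*5)*5 = 25*5 = 125)
A**2 = 125**2 = 15625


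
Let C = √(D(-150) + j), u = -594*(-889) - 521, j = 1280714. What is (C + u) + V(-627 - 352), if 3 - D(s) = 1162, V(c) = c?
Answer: 526566 + √1279555 ≈ 5.2770e+5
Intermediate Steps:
u = 527545 (u = 528066 - 521 = 527545)
D(s) = -1159 (D(s) = 3 - 1*1162 = 3 - 1162 = -1159)
C = √1279555 (C = √(-1159 + 1280714) = √1279555 ≈ 1131.2)
(C + u) + V(-627 - 352) = (√1279555 + 527545) + (-627 - 352) = (527545 + √1279555) - 979 = 526566 + √1279555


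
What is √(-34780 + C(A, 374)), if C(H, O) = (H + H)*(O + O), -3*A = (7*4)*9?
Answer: 2*I*√40111 ≈ 400.55*I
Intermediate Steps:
A = -84 (A = -7*4*9/3 = -28*9/3 = -⅓*252 = -84)
C(H, O) = 4*H*O (C(H, O) = (2*H)*(2*O) = 4*H*O)
√(-34780 + C(A, 374)) = √(-34780 + 4*(-84)*374) = √(-34780 - 125664) = √(-160444) = 2*I*√40111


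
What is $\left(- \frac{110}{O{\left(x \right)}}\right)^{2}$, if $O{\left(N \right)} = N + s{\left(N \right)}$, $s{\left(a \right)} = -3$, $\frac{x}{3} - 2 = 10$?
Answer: $\frac{100}{9} \approx 11.111$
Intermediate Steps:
$x = 36$ ($x = 6 + 3 \cdot 10 = 6 + 30 = 36$)
$O{\left(N \right)} = -3 + N$ ($O{\left(N \right)} = N - 3 = -3 + N$)
$\left(- \frac{110}{O{\left(x \right)}}\right)^{2} = \left(- \frac{110}{-3 + 36}\right)^{2} = \left(- \frac{110}{33}\right)^{2} = \left(\left(-110\right) \frac{1}{33}\right)^{2} = \left(- \frac{10}{3}\right)^{2} = \frac{100}{9}$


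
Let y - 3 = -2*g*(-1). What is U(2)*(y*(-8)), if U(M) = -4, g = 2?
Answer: 224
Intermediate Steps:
y = 7 (y = 3 - 2*2*(-1) = 3 - 4*(-1) = 3 + 4 = 7)
U(2)*(y*(-8)) = -28*(-8) = -4*(-56) = 224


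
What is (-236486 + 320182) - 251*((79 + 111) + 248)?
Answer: -26242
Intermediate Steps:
(-236486 + 320182) - 251*((79 + 111) + 248) = 83696 - 251*(190 + 248) = 83696 - 251*438 = 83696 - 109938 = -26242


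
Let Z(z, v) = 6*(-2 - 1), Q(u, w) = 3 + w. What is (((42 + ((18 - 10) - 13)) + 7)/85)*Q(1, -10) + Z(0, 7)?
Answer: -1838/85 ≈ -21.624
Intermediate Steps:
Z(z, v) = -18 (Z(z, v) = 6*(-3) = -18)
(((42 + ((18 - 10) - 13)) + 7)/85)*Q(1, -10) + Z(0, 7) = (((42 + ((18 - 10) - 13)) + 7)/85)*(3 - 10) - 18 = (((42 + (8 - 13)) + 7)*(1/85))*(-7) - 18 = (((42 - 5) + 7)*(1/85))*(-7) - 18 = ((37 + 7)*(1/85))*(-7) - 18 = (44*(1/85))*(-7) - 18 = (44/85)*(-7) - 18 = -308/85 - 18 = -1838/85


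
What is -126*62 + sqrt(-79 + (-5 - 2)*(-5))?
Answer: -7812 + 2*I*sqrt(11) ≈ -7812.0 + 6.6332*I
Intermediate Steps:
-126*62 + sqrt(-79 + (-5 - 2)*(-5)) = -7812 + sqrt(-79 - 7*(-5)) = -7812 + sqrt(-79 + 35) = -7812 + sqrt(-44) = -7812 + 2*I*sqrt(11)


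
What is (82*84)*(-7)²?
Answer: 337512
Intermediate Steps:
(82*84)*(-7)² = 6888*49 = 337512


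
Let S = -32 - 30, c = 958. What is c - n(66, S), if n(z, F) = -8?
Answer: 966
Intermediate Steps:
S = -62
c - n(66, S) = 958 - 1*(-8) = 958 + 8 = 966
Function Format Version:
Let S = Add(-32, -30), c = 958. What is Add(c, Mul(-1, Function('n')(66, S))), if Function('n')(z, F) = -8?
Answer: 966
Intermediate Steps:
S = -62
Add(c, Mul(-1, Function('n')(66, S))) = Add(958, Mul(-1, -8)) = Add(958, 8) = 966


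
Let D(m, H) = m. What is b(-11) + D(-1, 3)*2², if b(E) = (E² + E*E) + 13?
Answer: 251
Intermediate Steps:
b(E) = 13 + 2*E² (b(E) = (E² + E²) + 13 = 2*E² + 13 = 13 + 2*E²)
b(-11) + D(-1, 3)*2² = (13 + 2*(-11)²) - 1*2² = (13 + 2*121) - 1*4 = (13 + 242) - 4 = 255 - 4 = 251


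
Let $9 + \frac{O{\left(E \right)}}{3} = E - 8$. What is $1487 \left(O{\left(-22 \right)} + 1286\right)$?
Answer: $1738303$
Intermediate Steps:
$O{\left(E \right)} = -51 + 3 E$ ($O{\left(E \right)} = -27 + 3 \left(E - 8\right) = -27 + 3 \left(-8 + E\right) = -27 + \left(-24 + 3 E\right) = -51 + 3 E$)
$1487 \left(O{\left(-22 \right)} + 1286\right) = 1487 \left(\left(-51 + 3 \left(-22\right)\right) + 1286\right) = 1487 \left(\left(-51 - 66\right) + 1286\right) = 1487 \left(-117 + 1286\right) = 1487 \cdot 1169 = 1738303$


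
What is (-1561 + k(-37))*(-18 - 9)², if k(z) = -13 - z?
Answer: -1120473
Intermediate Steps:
(-1561 + k(-37))*(-18 - 9)² = (-1561 + (-13 - 1*(-37)))*(-18 - 9)² = (-1561 + (-13 + 37))*(-27)² = (-1561 + 24)*729 = -1537*729 = -1120473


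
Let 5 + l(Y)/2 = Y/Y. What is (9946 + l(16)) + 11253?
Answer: 21191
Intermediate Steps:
l(Y) = -8 (l(Y) = -10 + 2*(Y/Y) = -10 + 2*1 = -10 + 2 = -8)
(9946 + l(16)) + 11253 = (9946 - 8) + 11253 = 9938 + 11253 = 21191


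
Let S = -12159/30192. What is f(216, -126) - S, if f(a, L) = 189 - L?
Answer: 3174213/10064 ≈ 315.40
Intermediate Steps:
S = -4053/10064 (S = -12159*1/30192 = -4053/10064 ≈ -0.40272)
f(216, -126) - S = (189 - 1*(-126)) - 1*(-4053/10064) = (189 + 126) + 4053/10064 = 315 + 4053/10064 = 3174213/10064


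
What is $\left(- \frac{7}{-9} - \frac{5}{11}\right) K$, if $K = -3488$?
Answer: $- \frac{111616}{99} \approx -1127.4$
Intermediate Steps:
$\left(- \frac{7}{-9} - \frac{5}{11}\right) K = \left(- \frac{7}{-9} - \frac{5}{11}\right) \left(-3488\right) = \left(\left(-7\right) \left(- \frac{1}{9}\right) - \frac{5}{11}\right) \left(-3488\right) = \left(\frac{7}{9} - \frac{5}{11}\right) \left(-3488\right) = \frac{32}{99} \left(-3488\right) = - \frac{111616}{99}$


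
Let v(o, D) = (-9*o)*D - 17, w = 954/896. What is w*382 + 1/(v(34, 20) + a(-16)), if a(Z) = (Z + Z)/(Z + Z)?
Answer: 69879041/171808 ≈ 406.73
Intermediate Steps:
w = 477/448 (w = 954*(1/896) = 477/448 ≈ 1.0647)
a(Z) = 1 (a(Z) = (2*Z)/((2*Z)) = (2*Z)*(1/(2*Z)) = 1)
v(o, D) = -17 - 9*D*o (v(o, D) = -9*D*o - 17 = -17 - 9*D*o)
w*382 + 1/(v(34, 20) + a(-16)) = (477/448)*382 + 1/((-17 - 9*20*34) + 1) = 91107/224 + 1/((-17 - 6120) + 1) = 91107/224 + 1/(-6137 + 1) = 91107/224 + 1/(-6136) = 91107/224 - 1/6136 = 69879041/171808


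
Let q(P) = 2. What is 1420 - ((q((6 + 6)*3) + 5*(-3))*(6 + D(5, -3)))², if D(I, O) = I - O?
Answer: -31704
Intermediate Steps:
1420 - ((q((6 + 6)*3) + 5*(-3))*(6 + D(5, -3)))² = 1420 - ((2 + 5*(-3))*(6 + (5 - 1*(-3))))² = 1420 - ((2 - 15)*(6 + (5 + 3)))² = 1420 - (-13*(6 + 8))² = 1420 - (-13*14)² = 1420 - 1*(-182)² = 1420 - 1*33124 = 1420 - 33124 = -31704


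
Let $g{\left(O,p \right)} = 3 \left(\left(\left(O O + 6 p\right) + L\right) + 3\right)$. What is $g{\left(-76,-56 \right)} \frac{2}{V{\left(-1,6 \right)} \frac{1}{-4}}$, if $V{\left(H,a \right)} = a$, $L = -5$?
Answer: $-21752$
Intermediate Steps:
$g{\left(O,p \right)} = -6 + 3 O^{2} + 18 p$ ($g{\left(O,p \right)} = 3 \left(\left(\left(O O + 6 p\right) - 5\right) + 3\right) = 3 \left(\left(\left(O^{2} + 6 p\right) - 5\right) + 3\right) = 3 \left(\left(-5 + O^{2} + 6 p\right) + 3\right) = 3 \left(-2 + O^{2} + 6 p\right) = -6 + 3 O^{2} + 18 p$)
$g{\left(-76,-56 \right)} \frac{2}{V{\left(-1,6 \right)} \frac{1}{-4}} = \left(-6 + 3 \left(-76\right)^{2} + 18 \left(-56\right)\right) \frac{2}{6 \frac{1}{-4}} = \left(-6 + 3 \cdot 5776 - 1008\right) \frac{2}{6 \left(- \frac{1}{4}\right)} = \left(-6 + 17328 - 1008\right) \frac{2}{- \frac{3}{2}} = 16314 \cdot 2 \left(- \frac{2}{3}\right) = 16314 \left(- \frac{4}{3}\right) = -21752$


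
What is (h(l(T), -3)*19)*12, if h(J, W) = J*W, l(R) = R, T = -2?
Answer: 1368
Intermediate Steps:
(h(l(T), -3)*19)*12 = (-2*(-3)*19)*12 = (6*19)*12 = 114*12 = 1368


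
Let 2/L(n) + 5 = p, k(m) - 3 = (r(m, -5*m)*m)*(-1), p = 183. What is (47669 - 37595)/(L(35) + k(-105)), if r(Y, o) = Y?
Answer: -896586/980957 ≈ -0.91399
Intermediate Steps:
k(m) = 3 - m**2 (k(m) = 3 + (m*m)*(-1) = 3 + m**2*(-1) = 3 - m**2)
L(n) = 1/89 (L(n) = 2/(-5 + 183) = 2/178 = 2*(1/178) = 1/89)
(47669 - 37595)/(L(35) + k(-105)) = (47669 - 37595)/(1/89 + (3 - 1*(-105)**2)) = 10074/(1/89 + (3 - 1*11025)) = 10074/(1/89 + (3 - 11025)) = 10074/(1/89 - 11022) = 10074/(-980957/89) = 10074*(-89/980957) = -896586/980957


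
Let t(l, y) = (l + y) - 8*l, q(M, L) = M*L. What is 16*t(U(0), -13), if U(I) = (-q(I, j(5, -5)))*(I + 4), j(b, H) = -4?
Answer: -208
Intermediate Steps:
q(M, L) = L*M
U(I) = 4*I*(4 + I) (U(I) = (-(-4)*I)*(I + 4) = (4*I)*(4 + I) = 4*I*(4 + I))
t(l, y) = y - 7*l
16*t(U(0), -13) = 16*(-13 - 28*0*(4 + 0)) = 16*(-13 - 28*0*4) = 16*(-13 - 7*0) = 16*(-13 + 0) = 16*(-13) = -208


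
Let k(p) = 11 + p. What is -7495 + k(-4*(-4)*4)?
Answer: -7420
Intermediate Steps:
-7495 + k(-4*(-4)*4) = -7495 + (11 - 4*(-4)*4) = -7495 + (11 + 16*4) = -7495 + (11 + 64) = -7495 + 75 = -7420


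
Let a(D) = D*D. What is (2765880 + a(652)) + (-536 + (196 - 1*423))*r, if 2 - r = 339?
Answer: 3448115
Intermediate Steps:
r = -337 (r = 2 - 1*339 = 2 - 339 = -337)
a(D) = D**2
(2765880 + a(652)) + (-536 + (196 - 1*423))*r = (2765880 + 652**2) + (-536 + (196 - 1*423))*(-337) = (2765880 + 425104) + (-536 + (196 - 423))*(-337) = 3190984 + (-536 - 227)*(-337) = 3190984 - 763*(-337) = 3190984 + 257131 = 3448115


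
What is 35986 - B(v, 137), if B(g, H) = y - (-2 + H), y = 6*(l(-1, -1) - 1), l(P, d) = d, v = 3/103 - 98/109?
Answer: 36133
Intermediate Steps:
v = -9767/11227 (v = 3*(1/103) - 98*1/109 = 3/103 - 98/109 = -9767/11227 ≈ -0.86996)
y = -12 (y = 6*(-1 - 1) = 6*(-2) = -12)
B(g, H) = -10 - H (B(g, H) = -12 - (-2 + H) = -12 + (2 - H) = -10 - H)
35986 - B(v, 137) = 35986 - (-10 - 1*137) = 35986 - (-10 - 137) = 35986 - 1*(-147) = 35986 + 147 = 36133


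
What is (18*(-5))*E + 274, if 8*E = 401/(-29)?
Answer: 49829/116 ≈ 429.56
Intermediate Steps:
E = -401/232 (E = (401/(-29))/8 = (401*(-1/29))/8 = (⅛)*(-401/29) = -401/232 ≈ -1.7284)
(18*(-5))*E + 274 = (18*(-5))*(-401/232) + 274 = -90*(-401/232) + 274 = 18045/116 + 274 = 49829/116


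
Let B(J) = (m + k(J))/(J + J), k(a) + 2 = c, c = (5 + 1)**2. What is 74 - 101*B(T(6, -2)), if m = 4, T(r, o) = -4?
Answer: 2215/4 ≈ 553.75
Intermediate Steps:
c = 36 (c = 6**2 = 36)
k(a) = 34 (k(a) = -2 + 36 = 34)
B(J) = 19/J (B(J) = (4 + 34)/(J + J) = 38/((2*J)) = 38*(1/(2*J)) = 19/J)
74 - 101*B(T(6, -2)) = 74 - 1919/(-4) = 74 - 1919*(-1)/4 = 74 - 101*(-19/4) = 74 + 1919/4 = 2215/4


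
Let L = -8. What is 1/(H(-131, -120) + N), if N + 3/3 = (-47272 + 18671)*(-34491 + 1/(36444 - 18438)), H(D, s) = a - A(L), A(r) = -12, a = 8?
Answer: 18006/17762506814059 ≈ 1.0137e-9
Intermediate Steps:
H(D, s) = 20 (H(D, s) = 8 - 1*(-12) = 8 + 12 = 20)
N = 17762506453939/18006 (N = -1 + (-47272 + 18671)*(-34491 + 1/(36444 - 18438)) = -1 - 28601*(-34491 + 1/18006) = -1 - 28601*(-621044945/18006) = -1 + 17762506471945/18006 = 17762506453939/18006 ≈ 9.8648e+8)
1/(H(-131, -120) + N) = 1/(20 + 17762506453939/18006) = 1/(17762506814059/18006) = 18006/17762506814059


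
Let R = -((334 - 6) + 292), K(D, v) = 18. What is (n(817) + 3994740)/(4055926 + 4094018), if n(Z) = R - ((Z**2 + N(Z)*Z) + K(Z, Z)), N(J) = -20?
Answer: 3342953/8149944 ≈ 0.41018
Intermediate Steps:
R = -620 (R = -(328 + 292) = -1*620 = -620)
n(Z) = -638 - Z**2 + 20*Z (n(Z) = -620 - ((Z**2 - 20*Z) + 18) = -620 - (18 + Z**2 - 20*Z) = -620 + (-18 - Z**2 + 20*Z) = -638 - Z**2 + 20*Z)
(n(817) + 3994740)/(4055926 + 4094018) = ((-638 - 1*817**2 + 20*817) + 3994740)/(4055926 + 4094018) = ((-638 - 1*667489 + 16340) + 3994740)/8149944 = ((-638 - 667489 + 16340) + 3994740)*(1/8149944) = (-651787 + 3994740)*(1/8149944) = 3342953*(1/8149944) = 3342953/8149944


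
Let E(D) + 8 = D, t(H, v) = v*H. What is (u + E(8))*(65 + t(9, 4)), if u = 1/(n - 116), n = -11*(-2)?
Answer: -101/94 ≈ -1.0745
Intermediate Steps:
t(H, v) = H*v
n = 22
E(D) = -8 + D
u = -1/94 (u = 1/(22 - 116) = 1/(-94) = -1/94 ≈ -0.010638)
(u + E(8))*(65 + t(9, 4)) = (-1/94 + (-8 + 8))*(65 + 9*4) = (-1/94 + 0)*(65 + 36) = -1/94*101 = -101/94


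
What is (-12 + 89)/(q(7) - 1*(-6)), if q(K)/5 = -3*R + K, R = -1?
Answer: 11/8 ≈ 1.3750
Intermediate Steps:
q(K) = 15 + 5*K (q(K) = 5*(-3*(-1) + K) = 5*(3 + K) = 15 + 5*K)
(-12 + 89)/(q(7) - 1*(-6)) = (-12 + 89)/((15 + 5*7) - 1*(-6)) = 77/((15 + 35) + 6) = 77/(50 + 6) = 77/56 = (1/56)*77 = 11/8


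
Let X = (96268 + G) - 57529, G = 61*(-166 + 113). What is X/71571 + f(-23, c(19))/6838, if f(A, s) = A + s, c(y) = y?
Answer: 121251872/244701249 ≈ 0.49551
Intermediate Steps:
G = -3233 (G = 61*(-53) = -3233)
X = 35506 (X = (96268 - 3233) - 57529 = 93035 - 57529 = 35506)
X/71571 + f(-23, c(19))/6838 = 35506/71571 + (-23 + 19)/6838 = 35506*(1/71571) - 4*1/6838 = 35506/71571 - 2/3419 = 121251872/244701249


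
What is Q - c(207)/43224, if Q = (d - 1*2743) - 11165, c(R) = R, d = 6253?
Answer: -110293309/14408 ≈ -7655.0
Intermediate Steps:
Q = -7655 (Q = (6253 - 1*2743) - 11165 = (6253 - 2743) - 11165 = 3510 - 11165 = -7655)
Q - c(207)/43224 = -7655 - 207/43224 = -7655 - 1*69/14408 = -7655 - 69/14408 = -110293309/14408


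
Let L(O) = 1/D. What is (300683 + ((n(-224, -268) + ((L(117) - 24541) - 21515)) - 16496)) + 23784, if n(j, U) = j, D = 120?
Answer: 31402921/120 ≈ 2.6169e+5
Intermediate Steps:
L(O) = 1/120
(300683 + ((n(-224, -268) + ((L(117) - 24541) - 21515)) - 16496)) + 23784 = (300683 + ((-224 + ((1/120 - 24541) - 21515)) - 16496)) + 23784 = (300683 + ((-224 + (-2944919/120 - 21515)) - 16496)) + 23784 = (300683 + ((-224 - 5526719/120) - 16496)) + 23784 = (300683 + (-5553599/120 - 16496)) + 23784 = (300683 - 7533119/120) + 23784 = 28548841/120 + 23784 = 31402921/120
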